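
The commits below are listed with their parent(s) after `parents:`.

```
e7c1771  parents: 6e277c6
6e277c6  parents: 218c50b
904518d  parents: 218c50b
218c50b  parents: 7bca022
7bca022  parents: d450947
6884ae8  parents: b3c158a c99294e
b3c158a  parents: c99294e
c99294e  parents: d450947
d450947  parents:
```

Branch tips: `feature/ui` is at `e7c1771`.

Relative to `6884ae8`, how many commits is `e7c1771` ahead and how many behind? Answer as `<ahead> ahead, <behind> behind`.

4 ahead, 3 behind

Reachable from e7c1771: {218c50b, 6e277c6, 7bca022, d450947, e7c1771}.
Reachable from 6884ae8: {6884ae8, b3c158a, c99294e, d450947}.
Only in e7c1771's history (ahead): {218c50b, 6e277c6, 7bca022, e7c1771} — 4.
Only in 6884ae8's history (behind): {6884ae8, b3c158a, c99294e} — 3.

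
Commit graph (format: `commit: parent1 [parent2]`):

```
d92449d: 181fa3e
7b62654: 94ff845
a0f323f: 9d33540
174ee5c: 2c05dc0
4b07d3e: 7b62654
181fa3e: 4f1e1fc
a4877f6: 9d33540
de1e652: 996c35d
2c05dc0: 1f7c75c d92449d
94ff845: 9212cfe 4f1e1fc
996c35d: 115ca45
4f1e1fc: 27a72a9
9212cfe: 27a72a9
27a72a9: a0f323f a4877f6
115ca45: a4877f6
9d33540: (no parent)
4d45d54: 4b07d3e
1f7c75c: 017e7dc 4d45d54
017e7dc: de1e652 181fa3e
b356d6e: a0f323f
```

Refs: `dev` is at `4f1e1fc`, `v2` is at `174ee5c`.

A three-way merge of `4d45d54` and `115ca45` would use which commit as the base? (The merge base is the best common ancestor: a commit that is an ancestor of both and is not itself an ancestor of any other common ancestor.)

a4877f6

Ancestors of 4d45d54: {27a72a9, 4b07d3e, 4d45d54, 4f1e1fc, 7b62654, 9212cfe, 94ff845, 9d33540, a0f323f, a4877f6}.
Ancestors of 115ca45: {115ca45, 9d33540, a4877f6}.
Common ancestors: {9d33540, a4877f6}.
Among these, a4877f6 is not an ancestor of any other common ancestor — it is the merge base.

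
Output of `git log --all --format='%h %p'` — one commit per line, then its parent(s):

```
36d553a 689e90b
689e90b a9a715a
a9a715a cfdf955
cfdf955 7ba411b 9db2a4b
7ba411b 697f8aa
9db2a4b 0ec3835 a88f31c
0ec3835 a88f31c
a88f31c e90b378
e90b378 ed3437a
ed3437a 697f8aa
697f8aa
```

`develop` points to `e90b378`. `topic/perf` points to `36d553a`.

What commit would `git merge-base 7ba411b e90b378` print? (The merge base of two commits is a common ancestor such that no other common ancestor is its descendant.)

697f8aa

Ancestors of 7ba411b: {697f8aa, 7ba411b}.
Ancestors of e90b378: {697f8aa, e90b378, ed3437a}.
Common ancestors: {697f8aa}.
The only common ancestor is 697f8aa, so it is the merge base.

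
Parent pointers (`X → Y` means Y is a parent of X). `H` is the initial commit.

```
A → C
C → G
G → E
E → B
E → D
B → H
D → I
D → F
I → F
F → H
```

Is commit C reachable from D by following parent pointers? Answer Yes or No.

No

Ancestors of D: {D, F, H, I}.
C is not in that set, so it is not an ancestor of D.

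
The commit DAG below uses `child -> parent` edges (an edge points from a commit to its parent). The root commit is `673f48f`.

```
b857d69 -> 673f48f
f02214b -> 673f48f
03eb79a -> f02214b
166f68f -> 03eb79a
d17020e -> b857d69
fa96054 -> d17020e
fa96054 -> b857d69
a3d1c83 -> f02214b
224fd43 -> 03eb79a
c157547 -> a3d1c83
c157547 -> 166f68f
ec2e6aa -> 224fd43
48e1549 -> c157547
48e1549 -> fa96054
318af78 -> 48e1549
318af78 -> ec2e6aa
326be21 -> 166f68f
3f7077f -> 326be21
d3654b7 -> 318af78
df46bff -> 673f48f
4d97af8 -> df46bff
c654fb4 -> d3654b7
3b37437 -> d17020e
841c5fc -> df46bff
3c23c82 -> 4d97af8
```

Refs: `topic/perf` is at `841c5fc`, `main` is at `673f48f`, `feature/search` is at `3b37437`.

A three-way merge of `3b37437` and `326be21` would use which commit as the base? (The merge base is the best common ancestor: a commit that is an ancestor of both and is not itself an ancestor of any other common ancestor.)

673f48f

Ancestors of 3b37437: {3b37437, 673f48f, b857d69, d17020e}.
Ancestors of 326be21: {03eb79a, 166f68f, 326be21, 673f48f, f02214b}.
Common ancestors: {673f48f}.
The only common ancestor is 673f48f, so it is the merge base.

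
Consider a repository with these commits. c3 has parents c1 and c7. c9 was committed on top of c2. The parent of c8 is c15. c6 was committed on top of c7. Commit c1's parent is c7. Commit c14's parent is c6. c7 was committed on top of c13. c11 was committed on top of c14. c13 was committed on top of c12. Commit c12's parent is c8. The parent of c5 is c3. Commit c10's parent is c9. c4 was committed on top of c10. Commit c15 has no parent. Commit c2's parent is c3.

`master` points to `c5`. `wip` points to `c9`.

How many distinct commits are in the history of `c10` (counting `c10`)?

10

Walking parent pointers from c10: reachable set = {c1, c10, c12, c13, c15, c2, c3, c7, c8, c9}.
That is 10 commits.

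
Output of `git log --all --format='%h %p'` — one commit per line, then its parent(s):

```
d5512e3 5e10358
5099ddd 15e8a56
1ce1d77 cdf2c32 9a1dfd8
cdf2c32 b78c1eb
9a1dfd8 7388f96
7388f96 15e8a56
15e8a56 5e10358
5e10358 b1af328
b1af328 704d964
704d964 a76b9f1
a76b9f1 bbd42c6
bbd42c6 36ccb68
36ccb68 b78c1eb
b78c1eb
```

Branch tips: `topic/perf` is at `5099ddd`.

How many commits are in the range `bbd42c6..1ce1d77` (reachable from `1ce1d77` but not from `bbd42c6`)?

9

Reachable from 1ce1d77: {15e8a56, 1ce1d77, 36ccb68, 5e10358, 704d964, 7388f96, 9a1dfd8, a76b9f1, b1af328, b78c1eb, bbd42c6, cdf2c32}.
Reachable from bbd42c6: {36ccb68, b78c1eb, bbd42c6}.
In 1ce1d77's history but not bbd42c6's: {15e8a56, 1ce1d77, 5e10358, 704d964, 7388f96, 9a1dfd8, a76b9f1, b1af328, cdf2c32} — 9 commits.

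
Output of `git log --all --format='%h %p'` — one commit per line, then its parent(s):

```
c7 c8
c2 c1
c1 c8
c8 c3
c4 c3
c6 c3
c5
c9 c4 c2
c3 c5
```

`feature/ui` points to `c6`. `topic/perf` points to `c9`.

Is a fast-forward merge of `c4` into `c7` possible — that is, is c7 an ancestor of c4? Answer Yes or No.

A fast-forward from c7 to c4 is possible iff c7 is an ancestor of c4.
Ancestors of c4: {c3, c4, c5}.
c7 is not among them, so fast-forward is not possible.

No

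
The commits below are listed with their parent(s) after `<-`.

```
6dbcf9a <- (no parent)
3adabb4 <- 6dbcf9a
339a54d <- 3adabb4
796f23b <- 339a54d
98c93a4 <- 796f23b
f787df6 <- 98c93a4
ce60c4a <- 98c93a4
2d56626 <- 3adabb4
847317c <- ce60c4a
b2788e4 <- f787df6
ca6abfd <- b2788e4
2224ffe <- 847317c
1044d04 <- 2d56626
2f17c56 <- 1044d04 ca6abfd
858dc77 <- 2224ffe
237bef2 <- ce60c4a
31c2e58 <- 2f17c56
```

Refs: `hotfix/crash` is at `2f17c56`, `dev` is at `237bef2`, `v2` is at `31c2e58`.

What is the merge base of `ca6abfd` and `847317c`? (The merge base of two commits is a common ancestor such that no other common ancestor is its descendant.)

98c93a4

Ancestors of ca6abfd: {339a54d, 3adabb4, 6dbcf9a, 796f23b, 98c93a4, b2788e4, ca6abfd, f787df6}.
Ancestors of 847317c: {339a54d, 3adabb4, 6dbcf9a, 796f23b, 847317c, 98c93a4, ce60c4a}.
Common ancestors: {339a54d, 3adabb4, 6dbcf9a, 796f23b, 98c93a4}.
Among these, 98c93a4 is not an ancestor of any other common ancestor — it is the merge base.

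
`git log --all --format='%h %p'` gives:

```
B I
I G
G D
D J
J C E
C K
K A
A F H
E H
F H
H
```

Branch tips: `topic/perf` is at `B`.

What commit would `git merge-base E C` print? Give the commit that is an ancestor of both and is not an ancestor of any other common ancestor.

Ancestors of E: {E, H}.
Ancestors of C: {A, C, F, H, K}.
Common ancestors: {H}.
The only common ancestor is H, so it is the merge base.

H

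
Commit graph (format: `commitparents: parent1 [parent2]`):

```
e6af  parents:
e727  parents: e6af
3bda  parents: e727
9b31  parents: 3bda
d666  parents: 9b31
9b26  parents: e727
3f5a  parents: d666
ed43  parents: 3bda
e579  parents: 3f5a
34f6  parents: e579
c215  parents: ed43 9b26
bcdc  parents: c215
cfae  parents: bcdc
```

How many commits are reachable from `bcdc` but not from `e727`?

5

Reachable from bcdc: {3bda, 9b26, bcdc, c215, e6af, e727, ed43}.
Reachable from e727: {e6af, e727}.
In bcdc's history but not e727's: {3bda, 9b26, bcdc, c215, ed43} — 5 commits.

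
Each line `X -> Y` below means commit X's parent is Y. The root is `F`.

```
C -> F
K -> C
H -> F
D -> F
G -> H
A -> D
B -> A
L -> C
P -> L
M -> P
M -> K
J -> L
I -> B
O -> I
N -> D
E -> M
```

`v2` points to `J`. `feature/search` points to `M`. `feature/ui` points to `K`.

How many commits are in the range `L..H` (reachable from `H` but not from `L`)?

Reachable from H: {F, H}.
Reachable from L: {C, F, L}.
In H's history but not L's: {H} — 1 commit.

1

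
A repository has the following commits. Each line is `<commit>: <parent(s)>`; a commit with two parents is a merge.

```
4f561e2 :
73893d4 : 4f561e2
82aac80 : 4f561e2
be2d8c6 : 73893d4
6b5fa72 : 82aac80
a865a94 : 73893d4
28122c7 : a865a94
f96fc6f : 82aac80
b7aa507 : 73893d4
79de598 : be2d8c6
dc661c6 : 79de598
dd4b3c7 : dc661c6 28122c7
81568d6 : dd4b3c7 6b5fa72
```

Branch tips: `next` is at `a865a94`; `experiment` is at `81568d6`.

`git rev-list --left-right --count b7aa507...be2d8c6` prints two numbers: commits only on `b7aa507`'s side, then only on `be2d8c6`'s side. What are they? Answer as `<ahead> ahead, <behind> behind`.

Reachable from b7aa507: {4f561e2, 73893d4, b7aa507}.
Reachable from be2d8c6: {4f561e2, 73893d4, be2d8c6}.
Only in b7aa507's history (ahead): {b7aa507} — 1.
Only in be2d8c6's history (behind): {be2d8c6} — 1.

1 ahead, 1 behind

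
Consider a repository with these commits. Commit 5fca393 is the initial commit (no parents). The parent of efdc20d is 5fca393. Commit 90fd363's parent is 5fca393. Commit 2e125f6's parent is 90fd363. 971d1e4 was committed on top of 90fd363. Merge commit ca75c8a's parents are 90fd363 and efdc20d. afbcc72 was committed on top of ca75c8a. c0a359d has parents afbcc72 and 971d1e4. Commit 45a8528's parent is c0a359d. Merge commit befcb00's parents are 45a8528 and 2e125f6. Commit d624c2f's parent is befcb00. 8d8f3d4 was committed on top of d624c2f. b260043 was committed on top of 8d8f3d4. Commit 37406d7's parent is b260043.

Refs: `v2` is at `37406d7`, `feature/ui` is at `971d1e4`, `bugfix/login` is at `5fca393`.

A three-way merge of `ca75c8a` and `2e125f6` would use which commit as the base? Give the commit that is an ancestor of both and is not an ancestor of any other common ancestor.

Ancestors of ca75c8a: {5fca393, 90fd363, ca75c8a, efdc20d}.
Ancestors of 2e125f6: {2e125f6, 5fca393, 90fd363}.
Common ancestors: {5fca393, 90fd363}.
Among these, 90fd363 is not an ancestor of any other common ancestor — it is the merge base.

90fd363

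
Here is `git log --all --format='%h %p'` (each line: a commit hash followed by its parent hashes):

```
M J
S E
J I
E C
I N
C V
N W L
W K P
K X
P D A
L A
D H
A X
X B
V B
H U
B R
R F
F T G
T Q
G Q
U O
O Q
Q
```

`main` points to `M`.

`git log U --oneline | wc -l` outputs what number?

3

Walking parent pointers from U: reachable set = {O, Q, U}.
That is 3 commits.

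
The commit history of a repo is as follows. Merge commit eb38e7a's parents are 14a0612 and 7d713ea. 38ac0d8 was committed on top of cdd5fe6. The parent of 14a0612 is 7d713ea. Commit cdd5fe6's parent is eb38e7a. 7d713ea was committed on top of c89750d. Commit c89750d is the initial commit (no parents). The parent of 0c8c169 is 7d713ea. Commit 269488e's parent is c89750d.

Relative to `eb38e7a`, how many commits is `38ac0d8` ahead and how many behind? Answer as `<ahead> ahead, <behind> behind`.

2 ahead, 0 behind

Reachable from 38ac0d8: {14a0612, 38ac0d8, 7d713ea, c89750d, cdd5fe6, eb38e7a}.
Reachable from eb38e7a: {14a0612, 7d713ea, c89750d, eb38e7a}.
Only in 38ac0d8's history (ahead): {38ac0d8, cdd5fe6} — 2.
Only in eb38e7a's history (behind): {} — 0.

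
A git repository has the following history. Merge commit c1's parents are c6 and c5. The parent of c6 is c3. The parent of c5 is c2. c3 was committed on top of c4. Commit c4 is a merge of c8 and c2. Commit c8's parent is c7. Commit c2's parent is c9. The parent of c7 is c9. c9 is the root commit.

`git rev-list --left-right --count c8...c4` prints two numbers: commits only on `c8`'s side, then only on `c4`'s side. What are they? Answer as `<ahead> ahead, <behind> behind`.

0 ahead, 2 behind

Reachable from c8: {c7, c8, c9}.
Reachable from c4: {c2, c4, c7, c8, c9}.
Only in c8's history (ahead): {} — 0.
Only in c4's history (behind): {c2, c4} — 2.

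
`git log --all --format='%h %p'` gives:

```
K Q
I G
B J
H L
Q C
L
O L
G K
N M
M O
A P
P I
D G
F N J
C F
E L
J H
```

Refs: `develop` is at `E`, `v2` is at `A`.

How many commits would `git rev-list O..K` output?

Reachable from K: {C, F, H, J, K, L, M, N, O, Q}.
Reachable from O: {L, O}.
In K's history but not O's: {C, F, H, J, K, M, N, Q} — 8 commits.

8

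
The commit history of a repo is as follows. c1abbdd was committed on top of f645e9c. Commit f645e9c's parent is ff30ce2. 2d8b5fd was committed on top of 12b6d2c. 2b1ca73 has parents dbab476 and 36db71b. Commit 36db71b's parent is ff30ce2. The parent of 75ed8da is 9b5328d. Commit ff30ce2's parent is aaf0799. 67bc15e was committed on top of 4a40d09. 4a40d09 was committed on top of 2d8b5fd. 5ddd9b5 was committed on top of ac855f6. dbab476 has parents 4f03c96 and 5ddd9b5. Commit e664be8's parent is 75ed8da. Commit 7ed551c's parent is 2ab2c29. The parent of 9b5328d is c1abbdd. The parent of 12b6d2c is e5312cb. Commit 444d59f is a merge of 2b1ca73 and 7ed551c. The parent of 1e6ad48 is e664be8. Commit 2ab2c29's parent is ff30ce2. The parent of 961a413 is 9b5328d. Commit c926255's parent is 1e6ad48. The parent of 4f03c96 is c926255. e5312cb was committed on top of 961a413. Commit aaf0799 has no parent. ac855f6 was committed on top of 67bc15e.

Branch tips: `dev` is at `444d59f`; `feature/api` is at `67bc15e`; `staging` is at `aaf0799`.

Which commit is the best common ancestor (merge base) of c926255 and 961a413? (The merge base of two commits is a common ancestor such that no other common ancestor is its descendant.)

9b5328d

Ancestors of c926255: {1e6ad48, 75ed8da, 9b5328d, aaf0799, c1abbdd, c926255, e664be8, f645e9c, ff30ce2}.
Ancestors of 961a413: {961a413, 9b5328d, aaf0799, c1abbdd, f645e9c, ff30ce2}.
Common ancestors: {9b5328d, aaf0799, c1abbdd, f645e9c, ff30ce2}.
Among these, 9b5328d is not an ancestor of any other common ancestor — it is the merge base.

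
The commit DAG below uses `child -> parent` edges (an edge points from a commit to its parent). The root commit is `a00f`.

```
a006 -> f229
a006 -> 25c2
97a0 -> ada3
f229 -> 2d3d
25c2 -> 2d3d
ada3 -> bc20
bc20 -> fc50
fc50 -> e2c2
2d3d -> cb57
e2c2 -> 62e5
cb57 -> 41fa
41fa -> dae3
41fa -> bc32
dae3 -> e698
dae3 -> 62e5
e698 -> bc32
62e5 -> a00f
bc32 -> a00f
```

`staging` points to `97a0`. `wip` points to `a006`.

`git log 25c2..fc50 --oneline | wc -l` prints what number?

Reachable from fc50: {62e5, a00f, e2c2, fc50}.
Reachable from 25c2: {25c2, 2d3d, 41fa, 62e5, a00f, bc32, cb57, dae3, e698}.
In fc50's history but not 25c2's: {e2c2, fc50} — 2 commits.

2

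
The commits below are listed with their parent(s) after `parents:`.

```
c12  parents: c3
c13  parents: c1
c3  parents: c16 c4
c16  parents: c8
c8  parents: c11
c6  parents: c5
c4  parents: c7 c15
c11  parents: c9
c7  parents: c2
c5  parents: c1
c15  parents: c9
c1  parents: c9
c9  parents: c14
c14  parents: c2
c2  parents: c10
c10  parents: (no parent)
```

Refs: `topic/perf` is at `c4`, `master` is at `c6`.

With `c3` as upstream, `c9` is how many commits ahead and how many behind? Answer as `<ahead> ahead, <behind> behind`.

0 ahead, 7 behind

Reachable from c9: {c10, c14, c2, c9}.
Reachable from c3: {c10, c11, c14, c15, c16, c2, c3, c4, c7, c8, c9}.
Only in c9's history (ahead): {} — 0.
Only in c3's history (behind): {c11, c15, c16, c3, c4, c7, c8} — 7.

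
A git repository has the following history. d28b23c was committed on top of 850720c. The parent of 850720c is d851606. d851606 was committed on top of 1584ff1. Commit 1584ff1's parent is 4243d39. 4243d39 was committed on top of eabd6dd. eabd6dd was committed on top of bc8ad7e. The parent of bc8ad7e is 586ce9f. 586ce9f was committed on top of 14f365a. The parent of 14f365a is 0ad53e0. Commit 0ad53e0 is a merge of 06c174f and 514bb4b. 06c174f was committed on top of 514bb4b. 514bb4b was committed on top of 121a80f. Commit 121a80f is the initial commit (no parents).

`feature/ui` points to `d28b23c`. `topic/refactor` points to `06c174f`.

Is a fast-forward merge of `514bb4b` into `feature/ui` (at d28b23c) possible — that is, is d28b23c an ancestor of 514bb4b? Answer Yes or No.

A fast-forward from d28b23c to 514bb4b is possible iff d28b23c is an ancestor of 514bb4b.
Ancestors of 514bb4b: {121a80f, 514bb4b}.
d28b23c is not among them, so fast-forward is not possible.

No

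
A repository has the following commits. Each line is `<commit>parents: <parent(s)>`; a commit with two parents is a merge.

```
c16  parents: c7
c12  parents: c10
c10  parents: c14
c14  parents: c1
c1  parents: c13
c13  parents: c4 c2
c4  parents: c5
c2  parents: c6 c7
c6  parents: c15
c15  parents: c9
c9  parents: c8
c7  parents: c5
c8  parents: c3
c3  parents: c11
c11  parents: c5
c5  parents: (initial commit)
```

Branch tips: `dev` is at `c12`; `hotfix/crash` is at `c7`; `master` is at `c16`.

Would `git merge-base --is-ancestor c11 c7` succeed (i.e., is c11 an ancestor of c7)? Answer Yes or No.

No

Ancestors of c7: {c5, c7}.
c11 is not in that set, so it is not an ancestor of c7.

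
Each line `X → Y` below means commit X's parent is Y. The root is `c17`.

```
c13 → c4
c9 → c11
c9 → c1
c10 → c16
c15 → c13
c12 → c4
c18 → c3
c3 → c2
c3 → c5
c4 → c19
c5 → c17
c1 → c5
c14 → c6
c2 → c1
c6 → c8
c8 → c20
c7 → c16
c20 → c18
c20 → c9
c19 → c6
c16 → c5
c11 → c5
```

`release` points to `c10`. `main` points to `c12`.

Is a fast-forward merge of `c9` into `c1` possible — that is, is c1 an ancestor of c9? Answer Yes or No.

A fast-forward from c1 to c9 is possible iff c1 is an ancestor of c9.
Ancestors of c9: {c1, c11, c17, c5, c9}.
c1 is among them, so fast-forward is possible.

Yes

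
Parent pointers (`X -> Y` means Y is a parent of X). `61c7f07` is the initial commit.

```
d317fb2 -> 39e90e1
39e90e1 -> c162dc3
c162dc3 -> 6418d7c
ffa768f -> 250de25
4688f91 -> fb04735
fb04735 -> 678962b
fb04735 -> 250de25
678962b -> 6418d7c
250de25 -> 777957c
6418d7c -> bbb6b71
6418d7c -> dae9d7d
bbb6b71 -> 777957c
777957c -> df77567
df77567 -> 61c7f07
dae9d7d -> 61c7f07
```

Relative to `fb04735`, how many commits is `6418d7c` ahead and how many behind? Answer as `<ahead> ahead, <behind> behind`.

0 ahead, 3 behind

Reachable from 6418d7c: {61c7f07, 6418d7c, 777957c, bbb6b71, dae9d7d, df77567}.
Reachable from fb04735: {250de25, 61c7f07, 6418d7c, 678962b, 777957c, bbb6b71, dae9d7d, df77567, fb04735}.
Only in 6418d7c's history (ahead): {} — 0.
Only in fb04735's history (behind): {250de25, 678962b, fb04735} — 3.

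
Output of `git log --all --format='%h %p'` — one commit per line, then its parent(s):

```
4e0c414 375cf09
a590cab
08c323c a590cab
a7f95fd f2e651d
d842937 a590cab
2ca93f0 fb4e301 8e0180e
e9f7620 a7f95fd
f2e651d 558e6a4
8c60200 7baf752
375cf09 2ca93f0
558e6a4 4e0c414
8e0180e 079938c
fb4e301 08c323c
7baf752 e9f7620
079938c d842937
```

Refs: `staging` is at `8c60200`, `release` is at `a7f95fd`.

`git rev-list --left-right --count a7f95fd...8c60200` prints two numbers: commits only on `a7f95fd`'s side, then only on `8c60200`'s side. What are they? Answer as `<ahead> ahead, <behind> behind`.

0 ahead, 3 behind

Reachable from a7f95fd: {079938c, 08c323c, 2ca93f0, 375cf09, 4e0c414, 558e6a4, 8e0180e, a590cab, a7f95fd, d842937, f2e651d, fb4e301}.
Reachable from 8c60200: {079938c, 08c323c, 2ca93f0, 375cf09, 4e0c414, 558e6a4, 7baf752, 8c60200, 8e0180e, a590cab, a7f95fd, d842937, e9f7620, f2e651d, fb4e301}.
Only in a7f95fd's history (ahead): {} — 0.
Only in 8c60200's history (behind): {7baf752, 8c60200, e9f7620} — 3.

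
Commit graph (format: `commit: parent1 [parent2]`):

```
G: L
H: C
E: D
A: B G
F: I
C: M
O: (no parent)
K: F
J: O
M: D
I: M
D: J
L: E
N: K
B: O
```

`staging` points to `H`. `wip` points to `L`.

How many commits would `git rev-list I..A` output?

Reachable from A: {A, B, D, E, G, J, L, O}.
Reachable from I: {D, I, J, M, O}.
In A's history but not I's: {A, B, E, G, L} — 5 commits.

5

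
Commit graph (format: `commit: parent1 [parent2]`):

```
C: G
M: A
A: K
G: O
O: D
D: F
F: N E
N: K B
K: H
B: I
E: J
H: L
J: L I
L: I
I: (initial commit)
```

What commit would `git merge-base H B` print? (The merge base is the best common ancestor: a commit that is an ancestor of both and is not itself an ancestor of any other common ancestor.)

I

Ancestors of H: {H, I, L}.
Ancestors of B: {B, I}.
Common ancestors: {I}.
The only common ancestor is I, so it is the merge base.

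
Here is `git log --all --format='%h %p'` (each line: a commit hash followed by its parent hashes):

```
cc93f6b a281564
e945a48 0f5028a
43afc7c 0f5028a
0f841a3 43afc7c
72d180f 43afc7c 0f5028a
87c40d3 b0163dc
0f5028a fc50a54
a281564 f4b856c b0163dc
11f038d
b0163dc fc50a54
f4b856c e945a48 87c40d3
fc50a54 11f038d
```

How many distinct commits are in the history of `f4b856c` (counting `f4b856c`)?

Walking parent pointers from f4b856c: reachable set = {0f5028a, 11f038d, 87c40d3, b0163dc, e945a48, f4b856c, fc50a54}.
That is 7 commits.

7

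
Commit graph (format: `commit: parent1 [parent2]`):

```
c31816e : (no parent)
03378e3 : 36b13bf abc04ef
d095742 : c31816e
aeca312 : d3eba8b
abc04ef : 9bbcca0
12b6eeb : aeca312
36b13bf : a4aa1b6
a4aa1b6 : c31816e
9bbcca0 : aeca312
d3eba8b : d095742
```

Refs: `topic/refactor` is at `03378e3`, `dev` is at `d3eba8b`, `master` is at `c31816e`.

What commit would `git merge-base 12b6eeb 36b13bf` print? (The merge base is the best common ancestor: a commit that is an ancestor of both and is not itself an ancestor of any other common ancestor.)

c31816e

Ancestors of 12b6eeb: {12b6eeb, aeca312, c31816e, d095742, d3eba8b}.
Ancestors of 36b13bf: {36b13bf, a4aa1b6, c31816e}.
Common ancestors: {c31816e}.
The only common ancestor is c31816e, so it is the merge base.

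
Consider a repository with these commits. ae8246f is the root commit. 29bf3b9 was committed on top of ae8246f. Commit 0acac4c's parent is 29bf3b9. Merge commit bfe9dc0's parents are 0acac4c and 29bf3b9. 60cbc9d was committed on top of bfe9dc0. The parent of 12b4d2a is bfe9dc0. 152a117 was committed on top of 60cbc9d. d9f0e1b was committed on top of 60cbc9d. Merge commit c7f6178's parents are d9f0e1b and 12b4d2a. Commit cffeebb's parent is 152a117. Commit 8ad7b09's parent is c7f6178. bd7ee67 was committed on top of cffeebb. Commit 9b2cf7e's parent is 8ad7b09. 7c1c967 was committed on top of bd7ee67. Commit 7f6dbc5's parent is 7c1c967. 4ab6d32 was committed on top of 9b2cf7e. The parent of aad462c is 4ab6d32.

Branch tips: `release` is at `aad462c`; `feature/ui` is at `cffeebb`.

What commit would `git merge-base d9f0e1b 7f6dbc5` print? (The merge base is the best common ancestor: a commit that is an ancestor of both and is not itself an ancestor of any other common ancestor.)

Ancestors of d9f0e1b: {0acac4c, 29bf3b9, 60cbc9d, ae8246f, bfe9dc0, d9f0e1b}.
Ancestors of 7f6dbc5: {0acac4c, 152a117, 29bf3b9, 60cbc9d, 7c1c967, 7f6dbc5, ae8246f, bd7ee67, bfe9dc0, cffeebb}.
Common ancestors: {0acac4c, 29bf3b9, 60cbc9d, ae8246f, bfe9dc0}.
Among these, 60cbc9d is not an ancestor of any other common ancestor — it is the merge base.

60cbc9d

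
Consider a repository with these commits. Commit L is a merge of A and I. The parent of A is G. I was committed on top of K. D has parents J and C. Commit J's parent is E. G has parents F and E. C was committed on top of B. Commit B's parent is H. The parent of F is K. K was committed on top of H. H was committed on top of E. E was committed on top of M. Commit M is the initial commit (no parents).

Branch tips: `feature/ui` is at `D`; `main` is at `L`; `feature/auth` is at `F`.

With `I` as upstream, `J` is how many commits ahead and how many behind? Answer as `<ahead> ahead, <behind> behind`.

Reachable from J: {E, J, M}.
Reachable from I: {E, H, I, K, M}.
Only in J's history (ahead): {J} — 1.
Only in I's history (behind): {H, I, K} — 3.

1 ahead, 3 behind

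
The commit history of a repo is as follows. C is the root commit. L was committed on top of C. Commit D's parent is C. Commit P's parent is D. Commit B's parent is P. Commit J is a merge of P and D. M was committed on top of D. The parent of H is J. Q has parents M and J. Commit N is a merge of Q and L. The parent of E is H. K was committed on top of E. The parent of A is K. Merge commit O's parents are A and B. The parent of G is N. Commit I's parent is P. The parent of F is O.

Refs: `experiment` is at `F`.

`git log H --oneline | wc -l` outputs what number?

Walking parent pointers from H: reachable set = {C, D, H, J, P}.
That is 5 commits.

5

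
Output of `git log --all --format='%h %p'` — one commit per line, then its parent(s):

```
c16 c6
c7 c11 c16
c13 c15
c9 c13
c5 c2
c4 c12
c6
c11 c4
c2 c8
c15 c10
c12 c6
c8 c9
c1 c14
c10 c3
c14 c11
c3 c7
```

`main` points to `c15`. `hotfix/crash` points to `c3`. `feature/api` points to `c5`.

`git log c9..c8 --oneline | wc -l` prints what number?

1

Reachable from c8: {c10, c11, c12, c13, c15, c16, c3, c4, c6, c7, c8, c9}.
Reachable from c9: {c10, c11, c12, c13, c15, c16, c3, c4, c6, c7, c9}.
In c8's history but not c9's: {c8} — 1 commit.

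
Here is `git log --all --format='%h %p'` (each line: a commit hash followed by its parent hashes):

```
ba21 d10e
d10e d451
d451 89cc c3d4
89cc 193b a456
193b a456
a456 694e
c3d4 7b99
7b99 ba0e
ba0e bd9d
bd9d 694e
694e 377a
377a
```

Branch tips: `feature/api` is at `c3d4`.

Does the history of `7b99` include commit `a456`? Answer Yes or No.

Ancestors of 7b99: {377a, 694e, 7b99, ba0e, bd9d}.
a456 is not in that set, so it is not an ancestor of 7b99.

No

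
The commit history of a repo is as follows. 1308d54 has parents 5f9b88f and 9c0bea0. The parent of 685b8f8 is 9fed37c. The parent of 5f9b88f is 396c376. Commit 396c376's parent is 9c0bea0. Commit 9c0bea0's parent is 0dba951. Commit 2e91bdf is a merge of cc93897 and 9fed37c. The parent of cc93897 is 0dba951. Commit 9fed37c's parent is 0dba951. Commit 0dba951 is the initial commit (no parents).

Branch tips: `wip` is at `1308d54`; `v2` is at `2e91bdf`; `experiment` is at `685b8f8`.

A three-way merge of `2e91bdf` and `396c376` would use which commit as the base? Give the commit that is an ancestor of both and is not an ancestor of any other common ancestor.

0dba951

Ancestors of 2e91bdf: {0dba951, 2e91bdf, 9fed37c, cc93897}.
Ancestors of 396c376: {0dba951, 396c376, 9c0bea0}.
Common ancestors: {0dba951}.
The only common ancestor is 0dba951, so it is the merge base.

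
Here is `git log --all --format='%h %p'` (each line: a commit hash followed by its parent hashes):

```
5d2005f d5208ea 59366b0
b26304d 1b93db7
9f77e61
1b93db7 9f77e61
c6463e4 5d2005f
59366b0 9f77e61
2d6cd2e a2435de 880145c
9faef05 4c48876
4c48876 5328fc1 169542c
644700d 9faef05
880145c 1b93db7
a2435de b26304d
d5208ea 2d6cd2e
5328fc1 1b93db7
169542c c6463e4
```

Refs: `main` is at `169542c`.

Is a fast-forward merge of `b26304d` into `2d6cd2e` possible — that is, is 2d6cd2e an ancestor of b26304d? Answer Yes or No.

A fast-forward from 2d6cd2e to b26304d is possible iff 2d6cd2e is an ancestor of b26304d.
Ancestors of b26304d: {1b93db7, 9f77e61, b26304d}.
2d6cd2e is not among them, so fast-forward is not possible.

No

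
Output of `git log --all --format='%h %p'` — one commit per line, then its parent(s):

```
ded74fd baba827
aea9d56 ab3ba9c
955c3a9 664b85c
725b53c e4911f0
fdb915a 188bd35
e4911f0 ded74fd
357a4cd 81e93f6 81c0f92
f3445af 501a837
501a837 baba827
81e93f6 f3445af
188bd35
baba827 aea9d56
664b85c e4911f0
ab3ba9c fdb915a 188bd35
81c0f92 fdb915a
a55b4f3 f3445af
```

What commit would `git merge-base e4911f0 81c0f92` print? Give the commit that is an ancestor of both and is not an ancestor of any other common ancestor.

Ancestors of e4911f0: {188bd35, ab3ba9c, aea9d56, baba827, ded74fd, e4911f0, fdb915a}.
Ancestors of 81c0f92: {188bd35, 81c0f92, fdb915a}.
Common ancestors: {188bd35, fdb915a}.
Among these, fdb915a is not an ancestor of any other common ancestor — it is the merge base.

fdb915a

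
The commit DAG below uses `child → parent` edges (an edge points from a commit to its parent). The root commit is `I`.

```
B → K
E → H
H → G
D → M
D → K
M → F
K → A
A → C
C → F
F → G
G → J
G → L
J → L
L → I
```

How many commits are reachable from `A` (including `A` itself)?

Walking parent pointers from A: reachable set = {A, C, F, G, I, J, L}.
That is 7 commits.

7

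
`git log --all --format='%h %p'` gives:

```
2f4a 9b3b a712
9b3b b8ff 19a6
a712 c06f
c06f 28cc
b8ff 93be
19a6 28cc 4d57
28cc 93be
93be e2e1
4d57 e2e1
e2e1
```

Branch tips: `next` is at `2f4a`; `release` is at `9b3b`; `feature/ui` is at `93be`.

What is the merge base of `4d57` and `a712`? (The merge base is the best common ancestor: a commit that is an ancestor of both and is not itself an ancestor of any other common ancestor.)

Ancestors of 4d57: {4d57, e2e1}.
Ancestors of a712: {28cc, 93be, a712, c06f, e2e1}.
Common ancestors: {e2e1}.
The only common ancestor is e2e1, so it is the merge base.

e2e1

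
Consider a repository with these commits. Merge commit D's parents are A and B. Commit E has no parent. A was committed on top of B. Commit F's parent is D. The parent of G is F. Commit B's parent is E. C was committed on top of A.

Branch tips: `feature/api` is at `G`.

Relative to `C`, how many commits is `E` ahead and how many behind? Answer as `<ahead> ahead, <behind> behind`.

0 ahead, 3 behind

Reachable from E: {E}.
Reachable from C: {A, B, C, E}.
Only in E's history (ahead): {} — 0.
Only in C's history (behind): {A, B, C} — 3.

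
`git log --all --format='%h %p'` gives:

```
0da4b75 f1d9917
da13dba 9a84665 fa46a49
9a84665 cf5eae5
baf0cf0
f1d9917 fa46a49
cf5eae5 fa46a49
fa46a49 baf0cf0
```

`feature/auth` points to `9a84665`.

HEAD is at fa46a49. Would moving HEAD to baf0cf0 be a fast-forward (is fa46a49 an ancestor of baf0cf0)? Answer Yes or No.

No

A fast-forward from fa46a49 to baf0cf0 is possible iff fa46a49 is an ancestor of baf0cf0.
Ancestors of baf0cf0: {baf0cf0}.
fa46a49 is not among them, so fast-forward is not possible.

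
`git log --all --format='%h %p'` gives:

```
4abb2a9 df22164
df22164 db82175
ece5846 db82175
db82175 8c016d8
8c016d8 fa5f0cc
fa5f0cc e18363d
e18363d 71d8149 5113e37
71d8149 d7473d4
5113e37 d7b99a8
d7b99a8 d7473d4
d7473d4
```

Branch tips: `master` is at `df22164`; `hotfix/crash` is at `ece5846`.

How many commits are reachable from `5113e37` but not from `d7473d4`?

Reachable from 5113e37: {5113e37, d7473d4, d7b99a8}.
Reachable from d7473d4: {d7473d4}.
In 5113e37's history but not d7473d4's: {5113e37, d7b99a8} — 2 commits.

2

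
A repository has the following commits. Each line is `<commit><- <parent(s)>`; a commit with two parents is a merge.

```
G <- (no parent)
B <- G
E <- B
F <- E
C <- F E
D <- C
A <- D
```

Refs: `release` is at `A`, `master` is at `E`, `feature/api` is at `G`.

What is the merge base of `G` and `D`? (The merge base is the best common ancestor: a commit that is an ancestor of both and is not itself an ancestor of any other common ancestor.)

G

Ancestors of G: {G}.
Ancestors of D: {B, C, D, E, F, G}.
Common ancestors: {G}.
The only common ancestor is G, so it is the merge base.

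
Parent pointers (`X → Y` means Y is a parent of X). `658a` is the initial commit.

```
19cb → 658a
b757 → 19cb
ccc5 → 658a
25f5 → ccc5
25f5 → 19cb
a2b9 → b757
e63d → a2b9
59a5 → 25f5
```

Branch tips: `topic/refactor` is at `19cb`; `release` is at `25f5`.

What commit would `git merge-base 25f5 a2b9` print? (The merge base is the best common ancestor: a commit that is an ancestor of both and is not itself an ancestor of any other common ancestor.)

Ancestors of 25f5: {19cb, 25f5, 658a, ccc5}.
Ancestors of a2b9: {19cb, 658a, a2b9, b757}.
Common ancestors: {19cb, 658a}.
Among these, 19cb is not an ancestor of any other common ancestor — it is the merge base.

19cb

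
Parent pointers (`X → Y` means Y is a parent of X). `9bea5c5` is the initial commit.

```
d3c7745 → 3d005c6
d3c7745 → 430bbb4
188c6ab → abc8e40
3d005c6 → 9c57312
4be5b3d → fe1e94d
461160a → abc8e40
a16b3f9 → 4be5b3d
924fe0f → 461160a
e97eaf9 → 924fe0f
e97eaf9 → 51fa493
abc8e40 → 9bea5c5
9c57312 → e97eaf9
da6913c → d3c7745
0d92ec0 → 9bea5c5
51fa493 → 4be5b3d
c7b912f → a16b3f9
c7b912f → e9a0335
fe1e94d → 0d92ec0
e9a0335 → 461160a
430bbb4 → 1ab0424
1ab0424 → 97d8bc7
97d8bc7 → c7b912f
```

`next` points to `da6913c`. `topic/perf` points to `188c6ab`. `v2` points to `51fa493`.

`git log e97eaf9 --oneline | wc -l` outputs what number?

9

Walking parent pointers from e97eaf9: reachable set = {0d92ec0, 461160a, 4be5b3d, 51fa493, 924fe0f, 9bea5c5, abc8e40, e97eaf9, fe1e94d}.
That is 9 commits.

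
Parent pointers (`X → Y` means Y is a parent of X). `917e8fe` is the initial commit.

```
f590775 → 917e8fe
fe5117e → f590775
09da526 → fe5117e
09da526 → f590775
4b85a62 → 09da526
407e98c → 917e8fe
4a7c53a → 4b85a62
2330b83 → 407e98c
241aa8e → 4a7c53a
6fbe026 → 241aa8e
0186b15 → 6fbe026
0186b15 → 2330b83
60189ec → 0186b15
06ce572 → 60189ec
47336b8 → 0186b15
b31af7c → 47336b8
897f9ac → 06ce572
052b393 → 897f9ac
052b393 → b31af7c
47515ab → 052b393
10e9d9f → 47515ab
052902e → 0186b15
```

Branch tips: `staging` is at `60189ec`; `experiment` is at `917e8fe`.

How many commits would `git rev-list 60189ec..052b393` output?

Reachable from 052b393: {0186b15, 052b393, 06ce572, 09da526, 2330b83, 241aa8e, 407e98c, 47336b8, 4a7c53a, 4b85a62, 60189ec, 6fbe026, 897f9ac, 917e8fe, b31af7c, f590775, fe5117e}.
Reachable from 60189ec: {0186b15, 09da526, 2330b83, 241aa8e, 407e98c, 4a7c53a, 4b85a62, 60189ec, 6fbe026, 917e8fe, f590775, fe5117e}.
In 052b393's history but not 60189ec's: {052b393, 06ce572, 47336b8, 897f9ac, b31af7c} — 5 commits.

5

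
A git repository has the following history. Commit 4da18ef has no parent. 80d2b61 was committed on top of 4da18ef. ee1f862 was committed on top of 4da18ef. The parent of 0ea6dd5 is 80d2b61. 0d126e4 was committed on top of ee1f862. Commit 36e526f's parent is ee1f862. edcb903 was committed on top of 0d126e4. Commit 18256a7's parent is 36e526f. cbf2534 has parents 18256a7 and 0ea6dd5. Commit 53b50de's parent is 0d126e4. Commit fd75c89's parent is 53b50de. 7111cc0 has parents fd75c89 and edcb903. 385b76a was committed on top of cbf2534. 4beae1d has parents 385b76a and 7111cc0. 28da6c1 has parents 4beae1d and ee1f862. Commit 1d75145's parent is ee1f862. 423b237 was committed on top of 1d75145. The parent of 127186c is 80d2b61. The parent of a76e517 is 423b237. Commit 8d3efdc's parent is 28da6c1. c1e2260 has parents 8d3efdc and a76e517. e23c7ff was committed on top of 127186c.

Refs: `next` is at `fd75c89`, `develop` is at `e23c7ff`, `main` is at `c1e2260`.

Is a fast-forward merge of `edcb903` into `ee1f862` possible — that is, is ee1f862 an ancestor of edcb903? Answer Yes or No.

A fast-forward from ee1f862 to edcb903 is possible iff ee1f862 is an ancestor of edcb903.
Ancestors of edcb903: {0d126e4, 4da18ef, edcb903, ee1f862}.
ee1f862 is among them, so fast-forward is possible.

Yes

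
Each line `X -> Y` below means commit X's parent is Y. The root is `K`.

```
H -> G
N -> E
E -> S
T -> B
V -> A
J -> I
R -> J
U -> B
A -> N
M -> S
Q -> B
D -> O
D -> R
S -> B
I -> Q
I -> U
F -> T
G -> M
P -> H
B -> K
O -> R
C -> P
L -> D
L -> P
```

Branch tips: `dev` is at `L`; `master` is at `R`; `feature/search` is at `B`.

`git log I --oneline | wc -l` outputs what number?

Walking parent pointers from I: reachable set = {B, I, K, Q, U}.
That is 5 commits.

5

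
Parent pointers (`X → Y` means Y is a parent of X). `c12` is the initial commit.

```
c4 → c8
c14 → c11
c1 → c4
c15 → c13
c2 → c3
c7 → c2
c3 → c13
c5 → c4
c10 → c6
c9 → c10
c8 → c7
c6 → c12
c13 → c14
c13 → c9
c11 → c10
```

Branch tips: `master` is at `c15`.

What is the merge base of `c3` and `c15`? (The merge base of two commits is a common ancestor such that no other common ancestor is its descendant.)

c13

Ancestors of c3: {c10, c11, c12, c13, c14, c3, c6, c9}.
Ancestors of c15: {c10, c11, c12, c13, c14, c15, c6, c9}.
Common ancestors: {c10, c11, c12, c13, c14, c6, c9}.
Among these, c13 is not an ancestor of any other common ancestor — it is the merge base.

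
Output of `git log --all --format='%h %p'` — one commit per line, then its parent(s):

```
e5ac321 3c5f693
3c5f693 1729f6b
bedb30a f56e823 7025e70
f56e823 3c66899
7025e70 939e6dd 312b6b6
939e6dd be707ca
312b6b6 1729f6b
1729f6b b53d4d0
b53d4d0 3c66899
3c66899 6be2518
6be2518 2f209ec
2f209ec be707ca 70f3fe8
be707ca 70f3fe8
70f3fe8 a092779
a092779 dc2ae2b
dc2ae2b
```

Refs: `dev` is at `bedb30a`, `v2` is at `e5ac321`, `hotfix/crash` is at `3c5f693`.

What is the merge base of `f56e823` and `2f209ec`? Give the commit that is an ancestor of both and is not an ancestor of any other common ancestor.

2f209ec

Ancestors of f56e823: {2f209ec, 3c66899, 6be2518, 70f3fe8, a092779, be707ca, dc2ae2b, f56e823}.
Ancestors of 2f209ec: {2f209ec, 70f3fe8, a092779, be707ca, dc2ae2b}.
Common ancestors: {2f209ec, 70f3fe8, a092779, be707ca, dc2ae2b}.
Among these, 2f209ec is not an ancestor of any other common ancestor — it is the merge base.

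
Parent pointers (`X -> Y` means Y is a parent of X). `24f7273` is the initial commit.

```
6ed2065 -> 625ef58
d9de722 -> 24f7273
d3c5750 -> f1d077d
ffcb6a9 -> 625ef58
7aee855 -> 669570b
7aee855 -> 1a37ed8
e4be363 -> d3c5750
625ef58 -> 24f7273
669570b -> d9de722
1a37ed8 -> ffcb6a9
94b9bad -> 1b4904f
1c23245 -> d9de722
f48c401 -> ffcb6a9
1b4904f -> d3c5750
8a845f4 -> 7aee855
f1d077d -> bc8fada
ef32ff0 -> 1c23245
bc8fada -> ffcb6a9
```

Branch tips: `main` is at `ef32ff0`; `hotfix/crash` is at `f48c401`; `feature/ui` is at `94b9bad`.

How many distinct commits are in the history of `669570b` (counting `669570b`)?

Walking parent pointers from 669570b: reachable set = {24f7273, 669570b, d9de722}.
That is 3 commits.

3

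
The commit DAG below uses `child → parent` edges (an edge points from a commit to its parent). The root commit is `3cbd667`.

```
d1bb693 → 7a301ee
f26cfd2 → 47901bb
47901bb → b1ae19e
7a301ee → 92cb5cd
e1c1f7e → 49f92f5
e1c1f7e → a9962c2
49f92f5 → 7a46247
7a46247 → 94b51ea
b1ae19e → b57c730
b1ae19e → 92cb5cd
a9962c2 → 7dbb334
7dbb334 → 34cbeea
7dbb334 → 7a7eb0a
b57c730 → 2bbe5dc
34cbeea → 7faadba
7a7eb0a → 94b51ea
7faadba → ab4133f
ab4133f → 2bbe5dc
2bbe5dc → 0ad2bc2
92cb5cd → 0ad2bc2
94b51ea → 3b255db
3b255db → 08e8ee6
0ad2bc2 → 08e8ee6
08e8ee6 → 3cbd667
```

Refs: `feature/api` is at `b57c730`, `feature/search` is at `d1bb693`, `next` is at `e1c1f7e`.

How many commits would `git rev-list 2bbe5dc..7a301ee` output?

2

Reachable from 7a301ee: {08e8ee6, 0ad2bc2, 3cbd667, 7a301ee, 92cb5cd}.
Reachable from 2bbe5dc: {08e8ee6, 0ad2bc2, 2bbe5dc, 3cbd667}.
In 7a301ee's history but not 2bbe5dc's: {7a301ee, 92cb5cd} — 2 commits.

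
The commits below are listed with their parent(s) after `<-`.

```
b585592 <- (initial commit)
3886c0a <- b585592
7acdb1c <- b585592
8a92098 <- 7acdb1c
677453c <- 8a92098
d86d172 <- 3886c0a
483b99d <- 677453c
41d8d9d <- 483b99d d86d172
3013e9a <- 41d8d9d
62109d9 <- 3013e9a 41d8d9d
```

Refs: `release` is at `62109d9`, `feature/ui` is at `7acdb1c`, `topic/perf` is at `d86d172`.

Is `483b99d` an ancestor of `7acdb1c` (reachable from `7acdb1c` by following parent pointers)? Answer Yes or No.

Ancestors of 7acdb1c: {7acdb1c, b585592}.
483b99d is not in that set, so it is not an ancestor of 7acdb1c.

No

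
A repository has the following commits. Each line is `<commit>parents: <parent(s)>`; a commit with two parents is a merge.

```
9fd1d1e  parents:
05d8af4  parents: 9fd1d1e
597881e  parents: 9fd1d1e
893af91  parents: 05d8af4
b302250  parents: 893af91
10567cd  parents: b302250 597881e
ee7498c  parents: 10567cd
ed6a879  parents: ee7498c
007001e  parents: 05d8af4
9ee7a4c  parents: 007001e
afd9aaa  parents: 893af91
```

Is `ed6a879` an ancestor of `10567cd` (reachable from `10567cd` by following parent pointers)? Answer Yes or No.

Ancestors of 10567cd: {05d8af4, 10567cd, 597881e, 893af91, 9fd1d1e, b302250}.
ed6a879 is not in that set, so it is not an ancestor of 10567cd.

No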